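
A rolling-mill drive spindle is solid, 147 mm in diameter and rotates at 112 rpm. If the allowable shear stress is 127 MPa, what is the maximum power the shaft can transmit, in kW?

929 kW

J = πd⁴/32 = π(0.147)⁴/32 = 4.584×10^-5 m⁴.
T_max = τ_allow·J/r = 1.27×10^8 × 4.584×10^-5 / 0.0735 = 79210 N·m.
ω = 2π·112/60 = 11.73 rad/s, so P_max = T_max·ω = 9.290×10^5 W.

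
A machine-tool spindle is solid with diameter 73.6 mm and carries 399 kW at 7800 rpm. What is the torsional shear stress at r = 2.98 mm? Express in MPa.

ω = 2π·7800/60 = 816.8 rad/s, so T = P/ω = 399×10³ / 816.8 = 488.5 N·m.
J = πd⁴/32 = π(0.0736)⁴/32 = 2.881×10^-6 m⁴.
Shear stress varies linearly with radius: τ = T·r/J = 488.5 × 0.00298 / 2.881×10^-6 = 5.053×10^5 Pa.

0.505 MPa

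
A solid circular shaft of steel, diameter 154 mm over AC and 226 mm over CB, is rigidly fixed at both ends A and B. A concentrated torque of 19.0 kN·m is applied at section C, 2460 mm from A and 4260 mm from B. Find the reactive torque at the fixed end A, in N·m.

5170 N·m

Compatibility: T_A·a/J_AC = T_B·b/J_CB with T_A + T_B = T₀.
J_AC = 5.52×10^-5 m⁴, J_CB = 2.56×10^-4 m⁴, so T_A = T₀·(J_AC/a)/((J_AC/a)+(J_CB/b)) = 5165 N·m, T_B = 13830 N·m.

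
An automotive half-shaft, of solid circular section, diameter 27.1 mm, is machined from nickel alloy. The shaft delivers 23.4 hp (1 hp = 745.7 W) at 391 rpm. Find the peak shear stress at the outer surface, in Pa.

ω = 2π·391/60 = 40.95 rad/s, so T = P/ω = 23.4×745.7 / 40.95 = 426.2 N·m.
J = πd⁴/32 = π(0.0271)⁴/32 = 5.295×10^-8 m⁴.
τ_max = T·r/J = 426.2 × 0.0136 / 5.295×10^-8 = 1.091×10^8 Pa.

1.09e8 Pa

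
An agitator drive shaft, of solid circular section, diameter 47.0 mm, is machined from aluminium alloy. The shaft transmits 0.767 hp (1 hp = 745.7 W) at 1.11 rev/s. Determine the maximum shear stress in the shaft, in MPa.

4.02 MPa

ω = 2π·1.11 = 6.974 rad/s, so T = P/ω = 0.767×745.7 / 6.974 = 82.01 N·m.
J = πd⁴/32 = π(0.0470)⁴/32 = 4.791×10^-7 m⁴.
τ_max = T·r/J = 82.01 × 0.0235 / 4.791×10^-7 = 4.023×10^6 Pa.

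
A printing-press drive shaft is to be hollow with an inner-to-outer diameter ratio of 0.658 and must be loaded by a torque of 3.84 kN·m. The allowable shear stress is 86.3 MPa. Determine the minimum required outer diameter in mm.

For a hollow shaft with d_i/d_o = 0.658: τ_max = 16T/(π d_o³ (1−k⁴)), so d_o = [16T/(π τ_allow (1−k⁴))]^(1/3) = [16·3840/(π·8.63×10^7·0.8125)]^(1/3) = 0.06534 m.

65.3 mm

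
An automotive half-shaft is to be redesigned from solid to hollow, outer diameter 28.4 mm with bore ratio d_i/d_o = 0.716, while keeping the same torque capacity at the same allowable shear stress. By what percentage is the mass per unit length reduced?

Equal τ_max and T ⇒ the solid shaft needs d_s³ = d_o³(1−k⁴), so d_s = 28.4·(1−0.716⁴)^(1/3) = 25.66 mm.
Area ratio A_h/A_s = d_o²(1−k²)/d_s² = (1−k²)/(1−k⁴)^(2/3) = 0.5972.
Mass saving = 1 − 0.5972 = 40.3 %.

40.3 %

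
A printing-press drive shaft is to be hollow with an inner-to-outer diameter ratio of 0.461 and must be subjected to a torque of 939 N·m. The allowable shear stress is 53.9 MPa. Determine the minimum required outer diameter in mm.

45.3 mm

For a hollow shaft with d_i/d_o = 0.461: τ_max = 16T/(π d_o³ (1−k⁴)), so d_o = [16T/(π τ_allow (1−k⁴))]^(1/3) = [16·939.0/(π·5.39×10^7·0.9548)]^(1/3) = 0.04529 m.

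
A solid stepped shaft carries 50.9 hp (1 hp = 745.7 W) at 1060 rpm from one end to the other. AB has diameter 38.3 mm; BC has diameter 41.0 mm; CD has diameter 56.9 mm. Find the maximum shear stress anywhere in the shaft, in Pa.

ω = 2π·1060/60 = 111.0 rad/s, so T = P/ω = 50.9×745.7 / 111.0 = 341.9 N·m.
Under the same torque, τ_max = 16T/(πd³) is largest where d is smallest — segment AB (d = 38.3 mm).
τ_max = 16·341.9/(π·(0.0383)³) = 3.100×10^7 Pa.

3.10e7 Pa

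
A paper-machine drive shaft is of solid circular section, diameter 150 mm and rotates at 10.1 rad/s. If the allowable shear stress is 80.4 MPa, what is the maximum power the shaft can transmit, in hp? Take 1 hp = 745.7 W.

722 hp

J = πd⁴/32 = π(0.150)⁴/32 = 4.970×10^-5 m⁴.
T_max = τ_allow·J/r = 8.04×10^7 × 4.970×10^-5 / 0.0750 = 53280 N·m.
ω = 10.1 rad/s, so P_max = T_max·ω = 5.381×10^5 W.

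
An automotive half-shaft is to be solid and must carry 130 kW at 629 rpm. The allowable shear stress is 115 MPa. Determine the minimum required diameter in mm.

ω = 2π·629/60 = 65.87 rad/s, so T = P/ω = 130×10³ / 65.87 = 1974 N·m.
For a solid shaft τ_max = 16T/(πd³), so d = (16T/(π τ_allow))^(1/3) = (16·1974/(π·1.15×10^8))^(1/3) = 0.04438 m.

44.4 mm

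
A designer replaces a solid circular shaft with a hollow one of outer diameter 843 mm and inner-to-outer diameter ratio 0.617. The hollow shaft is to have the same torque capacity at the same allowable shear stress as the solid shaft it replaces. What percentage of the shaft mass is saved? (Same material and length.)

Equal τ_max and T ⇒ the solid shaft needs d_s³ = d_o³(1−k⁴), so d_s = 843·(1−0.617⁴)^(1/3) = 800.1 mm.
Area ratio A_h/A_s = d_o²(1−k²)/d_s² = (1−k²)/(1−k⁴)^(2/3) = 0.6874.
Mass saving = 1 − 0.6874 = 31.3 %.

31.3 %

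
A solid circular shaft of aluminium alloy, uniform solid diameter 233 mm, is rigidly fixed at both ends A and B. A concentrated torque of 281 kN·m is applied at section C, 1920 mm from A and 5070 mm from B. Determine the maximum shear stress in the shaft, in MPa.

82.1 MPa

With uniform GJ and both ends fixed, compatibility θ_AC = θ_CB gives T_A·a = T_B·b, together with T_A + T_B = T₀.
T_A = T₀·b/(a+b) = 281000·5070/6990 = 203800 N·m; T_B = 77180 N·m.
τ in each portion: τ_AC = 8.21×10^7 Pa, τ_CB = 3.11×10^7 Pa; maximum is in AC.
τ_max = T_AC·r/J = 203800·0.117/2.89×10^-4 = 8.206×10^7 Pa.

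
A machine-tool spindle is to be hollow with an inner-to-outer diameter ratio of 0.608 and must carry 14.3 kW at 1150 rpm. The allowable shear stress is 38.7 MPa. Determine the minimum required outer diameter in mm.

26.3 mm

ω = 2π·1150/60 = 120.4 rad/s, so T = P/ω = 14.3×10³ / 120.4 = 118.7 N·m.
For a hollow shaft with d_i/d_o = 0.608: τ_max = 16T/(π d_o³ (1−k⁴)), so d_o = [16T/(π τ_allow (1−k⁴))]^(1/3) = [16·118.7/(π·3.87×10^7·0.8633)]^(1/3) = 0.02626 m.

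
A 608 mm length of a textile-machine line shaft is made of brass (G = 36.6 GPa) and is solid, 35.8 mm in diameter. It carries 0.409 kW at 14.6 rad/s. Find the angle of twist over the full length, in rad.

0.00289 rad

ω = 14.6 rad/s, so T = P/ω = 0.409×10³ / 14.60 = 28.01 N·m.
J = πd⁴/32 = π(0.0358)⁴/32 = 1.613×10^-7 m⁴.
θ = T·L/(G·J) = 28.01 × 0.608 / (36.6×10⁹ × 1.613×10^-7) = 2.886×10^-3 rad.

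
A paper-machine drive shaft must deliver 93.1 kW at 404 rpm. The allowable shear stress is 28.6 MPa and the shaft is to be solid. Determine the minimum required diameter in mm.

73.2 mm

ω = 2π·404/60 = 42.31 rad/s, so T = P/ω = 93.1×10³ / 42.31 = 2201 N·m.
For a solid shaft τ_max = 16T/(πd³), so d = (16T/(π τ_allow))^(1/3) = (16·2201/(π·2.86×10^7))^(1/3) = 0.07318 m.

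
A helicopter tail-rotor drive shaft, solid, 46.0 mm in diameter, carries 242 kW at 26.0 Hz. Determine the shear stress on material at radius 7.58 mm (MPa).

ω = 2π·26.0 = 163.4 rad/s, so T = P/ω = 242×10³ / 163.4 = 1481 N·m.
J = πd⁴/32 = π(0.0460)⁴/32 = 4.396×10^-7 m⁴.
Shear stress varies linearly with radius: τ = T·r/J = 1481 × 0.00758 / 4.396×10^-7 = 2.554×10^7 Pa.

25.5 MPa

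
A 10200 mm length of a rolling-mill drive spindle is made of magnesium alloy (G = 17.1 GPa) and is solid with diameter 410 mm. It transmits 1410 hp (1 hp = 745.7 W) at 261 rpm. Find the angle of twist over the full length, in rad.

ω = 2π·261/60 = 27.33 rad/s, so T = P/ω = 1410×745.7 / 27.33 = 38470 N·m.
J = πd⁴/32 = π(0.410)⁴/32 = 2.774×10^-3 m⁴.
θ = T·L/(G·J) = 38470 × 10.2 / (17.1×10⁹ × 2.774×10^-3) = 8.271×10^-3 rad.

0.00827 rad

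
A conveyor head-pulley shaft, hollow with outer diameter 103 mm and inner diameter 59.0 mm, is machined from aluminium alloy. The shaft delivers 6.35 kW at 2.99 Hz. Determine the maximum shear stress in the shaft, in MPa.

1.77 MPa

ω = 2π·2.99 = 18.79 rad/s, so T = P/ω = 6.35×10³ / 18.79 = 338.0 N·m.
J = π(d_o⁴ − d_i⁴)/32 = π(0.103⁴ − 0.0590⁴)/32 = 9.860×10^-6 m⁴.
τ_max = T·r/J = 338.0 × 0.0515 / 9.860×10^-6 = 1.765×10^6 Pa.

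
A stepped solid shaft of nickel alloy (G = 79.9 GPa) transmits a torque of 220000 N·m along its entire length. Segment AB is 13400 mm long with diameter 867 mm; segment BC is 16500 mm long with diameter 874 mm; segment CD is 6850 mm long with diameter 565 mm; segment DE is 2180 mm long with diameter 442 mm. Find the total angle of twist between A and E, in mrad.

J_AB = π(0.867)⁴/32 = 0.0555 m⁴; J_BC = π(0.874)⁴/32 = 0.0573 m⁴; J_CD = π(0.565)⁴/32 = 0.0100 m⁴; J_DE = π(0.442)⁴/32 = 3.75×10^-3 m⁴.
θ = (T/G)·Σ L_i/J_i = (220000/79.9×10⁹)·(13.4/0.0555 + 16.5/0.0573 + 6.85/0.0100 + 2.18/3.75×10^-3) = 4.945×10^-3 rad.

4.95 mrad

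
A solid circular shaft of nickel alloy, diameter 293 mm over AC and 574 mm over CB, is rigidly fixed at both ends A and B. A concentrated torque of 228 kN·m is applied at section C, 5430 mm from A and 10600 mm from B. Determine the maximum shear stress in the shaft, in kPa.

Compatibility: T_A·a/J_AC = T_B·b/J_CB with T_A + T_B = T₀.
J_AC = 7.24×10^-4 m⁴, J_CB = 0.0107 m⁴, so T_A = T₀·(J_AC/a)/((J_AC/a)+(J_CB/b)) = 26680 N·m, T_B = 201300 N·m.
τ in each portion: τ_AC = 5.40×10^6 Pa, τ_CB = 5.42×10^6 Pa; maximum is in CB.
τ_max = T_CB·r/J = 201300·0.287/0.0107 = 5.421×10^6 Pa.

5420 kPa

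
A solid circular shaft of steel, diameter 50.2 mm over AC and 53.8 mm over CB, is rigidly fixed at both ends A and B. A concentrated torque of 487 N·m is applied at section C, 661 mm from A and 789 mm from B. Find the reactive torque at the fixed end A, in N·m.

231 N·m

Compatibility: T_A·a/J_AC = T_B·b/J_CB with T_A + T_B = T₀.
J_AC = 6.23×10^-7 m⁴, J_CB = 8.22×10^-7 m⁴, so T_A = T₀·(J_AC/a)/((J_AC/a)+(J_CB/b)) = 231.3 N·m, T_B = 255.7 N·m.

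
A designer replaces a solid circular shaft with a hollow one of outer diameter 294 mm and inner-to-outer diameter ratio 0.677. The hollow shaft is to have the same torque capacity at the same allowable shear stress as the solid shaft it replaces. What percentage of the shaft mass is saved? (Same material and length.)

36.6 %

Equal τ_max and T ⇒ the solid shaft needs d_s³ = d_o³(1−k⁴), so d_s = 294·(1−0.677⁴)^(1/3) = 271.8 mm.
Area ratio A_h/A_s = d_o²(1−k²)/d_s² = (1−k²)/(1−k⁴)^(2/3) = 0.6339.
Mass saving = 1 − 0.6339 = 36.6 %.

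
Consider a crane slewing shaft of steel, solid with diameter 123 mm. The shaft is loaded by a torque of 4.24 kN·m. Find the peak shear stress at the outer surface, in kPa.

11600 kPa

J = πd⁴/32 = π(0.123)⁴/32 = 2.247×10^-5 m⁴.
τ_max = T·r/J = 4240 × 0.0615 / 2.247×10^-5 = 1.160×10^7 Pa.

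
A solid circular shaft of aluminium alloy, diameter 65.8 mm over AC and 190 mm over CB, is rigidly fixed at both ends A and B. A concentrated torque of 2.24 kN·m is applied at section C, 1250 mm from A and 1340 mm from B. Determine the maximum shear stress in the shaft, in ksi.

0.238 ksi

Compatibility: T_A·a/J_AC = T_B·b/J_CB with T_A + T_B = T₀.
J_AC = 1.84×10^-6 m⁴, J_CB = 1.28×10^-4 m⁴, so T_A = T₀·(J_AC/a)/((J_AC/a)+(J_CB/b)) = 34.02 N·m, T_B = 2206 N·m.
τ in each portion: τ_AC = 6.08×10^5 Pa, τ_CB = 1.64×10^6 Pa; maximum is in CB.
τ_max = T_CB·r/J = 2206·0.0950/1.28×10^-4 = 1.638×10^6 Pa.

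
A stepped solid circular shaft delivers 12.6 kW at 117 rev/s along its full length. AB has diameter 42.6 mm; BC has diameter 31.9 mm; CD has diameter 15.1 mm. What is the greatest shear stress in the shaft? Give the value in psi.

3680 psi

ω = 2π·117 = 735.1 rad/s, so T = P/ω = 12.6×10³ / 735.1 = 17.14 N·m.
Under the same torque, τ_max = 16T/(πd³) is largest where d is smallest — segment CD (d = 15.1 mm).
τ_max = 16·17.14/(π·(0.0151)³) = 2.535×10^7 Pa.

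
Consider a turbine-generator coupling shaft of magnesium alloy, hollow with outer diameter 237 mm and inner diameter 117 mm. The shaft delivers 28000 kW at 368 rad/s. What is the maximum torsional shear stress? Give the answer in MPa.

ω = 368 rad/s, so T = P/ω = 28000×10³ / 368.0 = 76090 N·m.
J = π(d_o⁴ − d_i⁴)/32 = π(0.237⁴ − 0.117⁴)/32 = 2.913×10^-4 m⁴.
τ_max = T·r/J = 76090 × 0.118 / 2.913×10^-4 = 3.095×10^7 Pa.

30.9 MPa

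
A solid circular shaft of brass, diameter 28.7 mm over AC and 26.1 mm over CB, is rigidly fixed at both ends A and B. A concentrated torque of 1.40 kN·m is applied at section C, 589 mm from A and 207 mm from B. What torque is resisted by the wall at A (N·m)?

475 N·m

Compatibility: T_A·a/J_AC = T_B·b/J_CB with T_A + T_B = T₀.
J_AC = 6.66×10^-8 m⁴, J_CB = 4.56×10^-8 m⁴, so T_A = T₀·(J_AC/a)/((J_AC/a)+(J_CB/b)) = 475.2 N·m, T_B = 924.8 N·m.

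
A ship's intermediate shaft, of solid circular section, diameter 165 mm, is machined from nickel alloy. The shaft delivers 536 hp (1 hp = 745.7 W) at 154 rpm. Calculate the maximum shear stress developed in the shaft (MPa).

28.1 MPa

ω = 2π·154/60 = 16.13 rad/s, so T = P/ω = 536×745.7 / 16.13 = 24780 N·m.
J = πd⁴/32 = π(0.165)⁴/32 = 7.277×10^-5 m⁴.
τ_max = T·r/J = 24780 × 0.0825 / 7.277×10^-5 = 2.810×10^7 Pa.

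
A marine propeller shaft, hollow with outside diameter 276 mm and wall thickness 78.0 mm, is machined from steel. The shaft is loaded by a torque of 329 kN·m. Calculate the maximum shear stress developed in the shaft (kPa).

82600 kPa

J = π(d_o⁴ − d_i⁴)/32 = π(0.276⁴ − 0.120⁴)/32 = 5.493×10^-4 m⁴.
τ_max = T·r/J = 329000 × 0.138 / 5.493×10^-4 = 8.265×10^7 Pa.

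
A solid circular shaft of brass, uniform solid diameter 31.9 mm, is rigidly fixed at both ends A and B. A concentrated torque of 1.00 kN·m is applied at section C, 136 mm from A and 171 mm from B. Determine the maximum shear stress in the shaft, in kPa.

With uniform GJ and both ends fixed, compatibility θ_AC = θ_CB gives T_A·a = T_B·b, together with T_A + T_B = T₀.
T_A = T₀·b/(a+b) = 1000·171/307.0 = 557.0 N·m; T_B = 443.0 N·m.
τ in each portion: τ_AC = 8.74×10^7 Pa, τ_CB = 6.95×10^7 Pa; maximum is in AC.
τ_max = T_AC·r/J = 557.0·0.0159/1.02×10^-7 = 8.739×10^7 Pa.

87400 kPa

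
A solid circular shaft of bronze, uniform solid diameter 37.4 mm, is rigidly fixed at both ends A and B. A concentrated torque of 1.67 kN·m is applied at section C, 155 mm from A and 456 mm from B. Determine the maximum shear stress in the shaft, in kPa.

With uniform GJ and both ends fixed, compatibility θ_AC = θ_CB gives T_A·a = T_B·b, together with T_A + T_B = T₀.
T_A = T₀·b/(a+b) = 1670·456/611.0 = 1246 N·m; T_B = 423.6 N·m.
τ in each portion: τ_AC = 1.21×10^8 Pa, τ_CB = 4.12×10^7 Pa; maximum is in AC.
τ_max = T_AC·r/J = 1246·0.0187/1.92×10^-7 = 1.213×10^8 Pa.

121000 kPa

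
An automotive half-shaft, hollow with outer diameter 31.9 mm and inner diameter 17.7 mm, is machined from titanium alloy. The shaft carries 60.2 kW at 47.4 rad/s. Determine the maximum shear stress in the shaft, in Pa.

ω = 47.4 rad/s, so T = P/ω = 60.2×10³ / 47.40 = 1270 N·m.
J = π(d_o⁴ − d_i⁴)/32 = π(0.0319⁴ − 0.0177⁴)/32 = 9.203×10^-8 m⁴.
τ_max = T·r/J = 1270 × 0.0159 / 9.203×10^-8 = 2.201×10^8 Pa.

2.20e8 Pa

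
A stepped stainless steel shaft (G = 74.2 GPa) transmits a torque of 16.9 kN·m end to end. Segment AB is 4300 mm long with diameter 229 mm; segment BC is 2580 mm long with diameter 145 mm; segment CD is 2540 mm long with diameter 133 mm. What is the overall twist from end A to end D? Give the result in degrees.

J_AB = π(0.229)⁴/32 = 2.70×10^-4 m⁴; J_BC = π(0.145)⁴/32 = 4.34×10^-5 m⁴; J_CD = π(0.133)⁴/32 = 3.07×10^-5 m⁴.
θ = (T/G)·Σ L_i/J_i = (16900/74.2×10⁹)·(4.30/2.70×10^-4 + 2.58/4.34×10^-5 + 2.54/3.07×10^-5) = 0.03600 rad.

2.06°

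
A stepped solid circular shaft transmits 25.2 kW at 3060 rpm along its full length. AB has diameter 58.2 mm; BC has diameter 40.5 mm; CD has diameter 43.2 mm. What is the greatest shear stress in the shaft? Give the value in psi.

874 psi

ω = 2π·3060/60 = 320.4 rad/s, so T = P/ω = 25.2×10³ / 320.4 = 78.64 N·m.
Under the same torque, τ_max = 16T/(πd³) is largest where d is smallest — segment BC (d = 40.5 mm).
τ_max = 16·78.64/(π·(0.0405)³) = 6.029×10^6 Pa.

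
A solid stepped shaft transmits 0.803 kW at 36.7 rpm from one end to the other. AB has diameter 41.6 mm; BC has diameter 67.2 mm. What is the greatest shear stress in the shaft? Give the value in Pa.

1.48e7 Pa

ω = 2π·36.7/60 = 3.843 rad/s, so T = P/ω = 0.803×10³ / 3.843 = 208.9 N·m.
Under the same torque, τ_max = 16T/(πd³) is largest where d is smallest — segment AB (d = 41.6 mm).
τ_max = 16·208.9/(π·(0.0416)³) = 1.478×10^7 Pa.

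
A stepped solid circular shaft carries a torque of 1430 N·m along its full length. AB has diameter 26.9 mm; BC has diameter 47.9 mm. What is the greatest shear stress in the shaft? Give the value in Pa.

3.74e8 Pa

Under the same torque, τ_max = 16T/(πd³) is largest where d is smallest — segment AB (d = 26.9 mm).
τ_max = 16·1430/(π·(0.0269)³) = 3.742×10^8 Pa.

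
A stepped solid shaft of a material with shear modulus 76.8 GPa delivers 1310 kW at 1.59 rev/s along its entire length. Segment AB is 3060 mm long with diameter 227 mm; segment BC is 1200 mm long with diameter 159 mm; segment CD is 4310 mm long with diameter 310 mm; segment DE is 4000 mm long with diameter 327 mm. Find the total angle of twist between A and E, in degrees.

ω = 2π·1.59 = 9.990 rad/s, so T = P/ω = 1310×10³ / 9.990 = 131100 N·m.
J_AB = π(0.227)⁴/32 = 2.61×10^-4 m⁴; J_BC = π(0.159)⁴/32 = 6.27×10^-5 m⁴; J_CD = π(0.310)⁴/32 = 9.07×10^-4 m⁴; J_DE = π(0.327)⁴/32 = 1.12×10^-3 m⁴.
θ = (T/G)·Σ L_i/J_i = (131100/76.8×10⁹)·(3.06/2.61×10^-4 + 1.20/6.27×10^-5 + 4.31/9.07×10^-4 + 4.00/1.12×10^-3) = 0.06690 rad.

3.83°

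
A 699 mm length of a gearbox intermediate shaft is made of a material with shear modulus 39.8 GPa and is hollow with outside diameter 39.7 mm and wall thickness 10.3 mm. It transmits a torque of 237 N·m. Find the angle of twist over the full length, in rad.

J = π(d_o⁴ − d_i⁴)/32 = π(0.0397⁴ − 0.0191⁴)/32 = 2.308×10^-7 m⁴.
θ = T·L/(G·J) = 237.0 × 0.699 / (39.8×10⁹ × 2.308×10^-7) = 0.01803 rad.

0.0180 rad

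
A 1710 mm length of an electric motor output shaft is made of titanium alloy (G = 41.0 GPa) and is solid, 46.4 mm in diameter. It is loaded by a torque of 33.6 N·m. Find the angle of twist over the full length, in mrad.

3.08 mrad

J = πd⁴/32 = π(0.0464)⁴/32 = 4.551×10^-7 m⁴.
θ = T·L/(G·J) = 33.60 × 1.71 / (41.0×10⁹ × 4.551×10^-7) = 3.079×10^-3 rad.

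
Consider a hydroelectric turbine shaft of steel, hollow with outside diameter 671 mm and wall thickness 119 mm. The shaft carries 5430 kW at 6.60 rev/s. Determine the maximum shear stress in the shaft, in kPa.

2670 kPa

ω = 2π·6.60 = 41.47 rad/s, so T = P/ω = 5430×10³ / 41.47 = 130900 N·m.
J = π(d_o⁴ − d_i⁴)/32 = π(0.671⁴ − 0.433⁴)/32 = 0.01645 m⁴.
τ_max = T·r/J = 130900 × 0.336 / 0.01645 = 2.670×10^6 Pa.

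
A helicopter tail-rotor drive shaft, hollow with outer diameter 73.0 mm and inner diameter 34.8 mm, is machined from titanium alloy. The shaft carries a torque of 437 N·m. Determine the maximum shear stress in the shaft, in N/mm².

6.03 N/mm²

J = π(d_o⁴ − d_i⁴)/32 = π(0.0730⁴ − 0.0348⁴)/32 = 2.644×10^-6 m⁴.
τ_max = T·r/J = 437.0 × 0.0365 / 2.644×10^-6 = 6.033×10^6 Pa.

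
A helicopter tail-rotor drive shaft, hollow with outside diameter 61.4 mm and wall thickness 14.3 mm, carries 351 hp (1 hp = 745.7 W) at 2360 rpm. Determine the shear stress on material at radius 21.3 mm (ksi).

2.55 ksi

ω = 2π·2360/60 = 247.1 rad/s, so T = P/ω = 351×745.7 / 247.1 = 1059 N·m.
J = π(d_o⁴ − d_i⁴)/32 = π(0.0614⁴ − 0.0328⁴)/32 = 1.282×10^-6 m⁴.
Shear stress varies linearly with radius: τ = T·r/J = 1059 × 0.0213 / 1.282×10^-6 = 1.760×10^7 Pa.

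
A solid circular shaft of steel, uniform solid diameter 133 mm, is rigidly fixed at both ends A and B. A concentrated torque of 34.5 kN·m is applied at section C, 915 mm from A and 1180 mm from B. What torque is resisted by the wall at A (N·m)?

With uniform GJ and both ends fixed, compatibility θ_AC = θ_CB gives T_A·a = T_B·b, together with T_A + T_B = T₀.
T_A = T₀·b/(a+b) = 34500·1180/2095 = 19430 N·m; T_B = 15070 N·m.

19400 N·m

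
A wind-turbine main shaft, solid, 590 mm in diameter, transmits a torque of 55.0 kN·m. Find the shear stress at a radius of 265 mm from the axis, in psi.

178 psi

J = πd⁴/32 = π(0.590)⁴/32 = 0.01190 m⁴.
Shear stress varies linearly with radius: τ = T·r/J = 55000 × 0.265 / 0.01190 = 1.225×10^6 Pa.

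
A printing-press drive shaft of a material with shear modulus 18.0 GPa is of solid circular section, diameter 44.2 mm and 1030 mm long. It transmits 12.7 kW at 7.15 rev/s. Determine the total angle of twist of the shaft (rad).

0.0432 rad

ω = 2π·7.15 = 44.92 rad/s, so T = P/ω = 12.7×10³ / 44.92 = 282.7 N·m.
J = πd⁴/32 = π(0.0442)⁴/32 = 3.747×10^-7 m⁴.
θ = T·L/(G·J) = 282.7 × 1.03 / (18.0×10⁹ × 3.747×10^-7) = 0.04317 rad.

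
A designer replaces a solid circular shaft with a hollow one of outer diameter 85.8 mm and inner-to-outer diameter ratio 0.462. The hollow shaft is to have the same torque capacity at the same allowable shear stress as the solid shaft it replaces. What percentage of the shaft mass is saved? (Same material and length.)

18.9 %

Equal τ_max and T ⇒ the solid shaft needs d_s³ = d_o³(1−k⁴), so d_s = 85.8·(1−0.462⁴)^(1/3) = 84.48 mm.
Area ratio A_h/A_s = d_o²(1−k²)/d_s² = (1−k²)/(1−k⁴)^(2/3) = 0.8114.
Mass saving = 1 − 0.8114 = 18.9 %.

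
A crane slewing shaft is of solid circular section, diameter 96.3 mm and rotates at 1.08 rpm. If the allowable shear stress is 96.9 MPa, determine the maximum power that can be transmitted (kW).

1.92 kW

J = πd⁴/32 = π(0.0963)⁴/32 = 8.443×10^-6 m⁴.
T_max = τ_allow·J/r = 9.69×10^7 × 8.443×10^-6 / 0.0481 = 16990 N·m.
ω = 2π·1.08/60 = 0.1131 rad/s, so P_max = T_max·ω = 1922 W.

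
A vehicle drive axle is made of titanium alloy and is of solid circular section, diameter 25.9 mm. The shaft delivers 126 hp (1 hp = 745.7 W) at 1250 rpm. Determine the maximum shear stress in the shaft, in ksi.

30.5 ksi

ω = 2π·1250/60 = 130.9 rad/s, so T = P/ω = 126×745.7 / 130.9 = 717.8 N·m.
J = πd⁴/32 = π(0.0259)⁴/32 = 4.418×10^-8 m⁴.
τ_max = T·r/J = 717.8 × 0.0129 / 4.418×10^-8 = 2.104×10^8 Pa.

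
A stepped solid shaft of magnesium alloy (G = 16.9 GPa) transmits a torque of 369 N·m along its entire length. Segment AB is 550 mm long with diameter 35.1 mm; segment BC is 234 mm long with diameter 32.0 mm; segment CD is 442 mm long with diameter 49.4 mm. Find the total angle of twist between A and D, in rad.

J_AB = π(0.0351)⁴/32 = 1.49×10^-7 m⁴; J_BC = π(0.0320)⁴/32 = 1.03×10^-7 m⁴; J_CD = π(0.0494)⁴/32 = 5.85×10^-7 m⁴.
θ = (T/G)·Σ L_i/J_i = (369.0/16.9×10⁹)·(0.550/1.49×10^-7 + 0.234/1.03×10^-7 + 0.442/5.85×10^-7) = 0.1467 rad.

0.147 rad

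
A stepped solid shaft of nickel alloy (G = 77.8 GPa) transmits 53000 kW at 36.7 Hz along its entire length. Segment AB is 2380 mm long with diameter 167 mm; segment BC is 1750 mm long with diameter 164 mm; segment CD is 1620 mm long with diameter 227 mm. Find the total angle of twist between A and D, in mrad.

183 mrad

ω = 2π·36.7 = 230.6 rad/s, so T = P/ω = 53000×10³ / 230.6 = 229800 N·m.
J_AB = π(0.167)⁴/32 = 7.64×10^-5 m⁴; J_BC = π(0.164)⁴/32 = 7.10×10^-5 m⁴; J_CD = π(0.227)⁴/32 = 2.61×10^-4 m⁴.
θ = (T/G)·Σ L_i/J_i = (229800/77.8×10⁹)·(2.38/7.64×10^-5 + 1.75/7.10×10^-5 + 1.62/2.61×10^-4) = 0.1832 rad.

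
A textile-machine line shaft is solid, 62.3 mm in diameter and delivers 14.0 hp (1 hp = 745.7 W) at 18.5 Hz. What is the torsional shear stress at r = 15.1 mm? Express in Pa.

917000 Pa

ω = 2π·18.5 = 116.2 rad/s, so T = P/ω = 14.0×745.7 / 116.2 = 89.81 N·m.
J = πd⁴/32 = π(0.0623)⁴/32 = 1.479×10^-6 m⁴.
Shear stress varies linearly with radius: τ = T·r/J = 89.81 × 0.0151 / 1.479×10^-6 = 9.170×10^5 Pa.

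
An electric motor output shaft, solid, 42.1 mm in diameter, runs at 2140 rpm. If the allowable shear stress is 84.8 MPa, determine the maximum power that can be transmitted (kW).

278 kW

J = πd⁴/32 = π(0.0421)⁴/32 = 3.084×10^-7 m⁴.
T_max = τ_allow·J/r = 8.48×10^7 × 3.084×10^-7 / 0.0210 = 1242 N·m.
ω = 2π·2140/60 = 224.1 rad/s, so P_max = T_max·ω = 2.784×10^5 W.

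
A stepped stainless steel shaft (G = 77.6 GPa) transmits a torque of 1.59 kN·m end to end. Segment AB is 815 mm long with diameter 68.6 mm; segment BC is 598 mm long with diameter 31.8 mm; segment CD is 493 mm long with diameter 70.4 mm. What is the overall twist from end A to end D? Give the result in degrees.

J_AB = π(0.0686)⁴/32 = 2.17×10^-6 m⁴; J_BC = π(0.0318)⁴/32 = 1.00×10^-7 m⁴; J_CD = π(0.0704)⁴/32 = 2.41×10^-6 m⁴.
θ = (T/G)·Σ L_i/J_i = (1590/77.6×10⁹)·(0.815/2.17×10^-6 + 0.598/1.00×10^-7 + 0.493/2.41×10^-6) = 0.1339 rad.

7.67°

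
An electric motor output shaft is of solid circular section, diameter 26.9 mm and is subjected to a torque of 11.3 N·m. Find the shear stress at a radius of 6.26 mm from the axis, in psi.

200 psi

J = πd⁴/32 = π(0.0269)⁴/32 = 5.141×10^-8 m⁴.
Shear stress varies linearly with radius: τ = T·r/J = 11.30 × 0.00626 / 5.141×10^-8 = 1.376×10^6 Pa.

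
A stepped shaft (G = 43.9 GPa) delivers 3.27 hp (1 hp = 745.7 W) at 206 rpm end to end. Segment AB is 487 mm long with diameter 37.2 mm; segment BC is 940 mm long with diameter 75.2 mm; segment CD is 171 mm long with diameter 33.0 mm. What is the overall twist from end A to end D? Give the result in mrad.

ω = 2π·206/60 = 21.57 rad/s, so T = P/ω = 3.27×745.7 / 21.57 = 113.0 N·m.
J_AB = π(0.0372)⁴/32 = 1.88×10^-7 m⁴; J_BC = π(0.0752)⁴/32 = 3.14×10^-6 m⁴; J_CD = π(0.0330)⁴/32 = 1.16×10^-7 m⁴.
θ = (T/G)·Σ L_i/J_i = (113.0/43.9×10⁹)·(0.487/1.88×10^-7 + 0.940/3.14×10^-6 + 0.171/1.16×10^-7) = 0.01122 rad.

11.2 mrad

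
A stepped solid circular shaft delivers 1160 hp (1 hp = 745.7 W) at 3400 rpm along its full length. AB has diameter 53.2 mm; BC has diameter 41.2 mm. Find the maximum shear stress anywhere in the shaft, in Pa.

1.77e8 Pa

ω = 2π·3400/60 = 356.0 rad/s, so T = P/ω = 1160×745.7 / 356.0 = 2429 N·m.
Under the same torque, τ_max = 16T/(πd³) is largest where d is smallest — segment BC (d = 41.2 mm).
τ_max = 16·2429/(π·(0.0412)³) = 1.769×10^8 Pa.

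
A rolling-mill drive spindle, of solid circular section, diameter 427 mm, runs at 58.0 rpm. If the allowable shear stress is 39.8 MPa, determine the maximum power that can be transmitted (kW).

J = πd⁴/32 = π(0.427)⁴/32 = 3.264×10^-3 m⁴.
T_max = τ_allow·J/r = 3.98×10^7 × 3.264×10^-3 / 0.213 = 608400 N·m.
ω = 2π·58.0/60 = 6.074 rad/s, so P_max = T_max·ω = 3.695×10^6 W.

3700 kW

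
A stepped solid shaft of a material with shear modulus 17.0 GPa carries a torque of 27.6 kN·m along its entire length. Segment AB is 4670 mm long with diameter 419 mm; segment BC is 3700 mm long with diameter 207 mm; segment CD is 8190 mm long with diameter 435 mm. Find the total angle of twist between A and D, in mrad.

J_AB = π(0.419)⁴/32 = 3.03×10^-3 m⁴; J_BC = π(0.207)⁴/32 = 1.80×10^-4 m⁴; J_CD = π(0.435)⁴/32 = 3.52×10^-3 m⁴.
θ = (T/G)·Σ L_i/J_i = (27600/17.0×10⁹)·(4.67/3.03×10^-3 + 3.70/1.80×10^-4 + 8.19/3.52×10^-3) = 0.03961 rad.

39.6 mrad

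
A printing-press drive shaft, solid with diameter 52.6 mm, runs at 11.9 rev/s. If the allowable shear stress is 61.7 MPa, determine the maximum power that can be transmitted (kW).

J = πd⁴/32 = π(0.0526)⁴/32 = 7.515×10^-7 m⁴.
T_max = τ_allow·J/r = 6.17×10^7 × 7.515×10^-7 / 0.0263 = 1763 N·m.
ω = 2π·11.9 = 74.77 rad/s, so P_max = T_max·ω = 1.318×10^5 W.

132 kW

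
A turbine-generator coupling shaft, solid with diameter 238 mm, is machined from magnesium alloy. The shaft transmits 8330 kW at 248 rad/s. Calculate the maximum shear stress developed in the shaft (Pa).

ω = 248 rad/s, so T = P/ω = 8330×10³ / 248.0 = 33590 N·m.
J = πd⁴/32 = π(0.238)⁴/32 = 3.150×10^-4 m⁴.
τ_max = T·r/J = 33590 × 0.119 / 3.150×10^-4 = 1.269×10^7 Pa.

1.27e7 Pa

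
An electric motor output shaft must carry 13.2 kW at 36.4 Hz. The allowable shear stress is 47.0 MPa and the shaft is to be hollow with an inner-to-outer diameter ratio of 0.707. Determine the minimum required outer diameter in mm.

20.3 mm

ω = 2π·36.4 = 228.7 rad/s, so T = P/ω = 13.2×10³ / 228.7 = 57.72 N·m.
For a hollow shaft with d_i/d_o = 0.707: τ_max = 16T/(π d_o³ (1−k⁴)), so d_o = [16T/(π τ_allow (1−k⁴))]^(1/3) = [16·57.72/(π·4.70×10^7·0.7502)]^(1/3) = 0.02028 m.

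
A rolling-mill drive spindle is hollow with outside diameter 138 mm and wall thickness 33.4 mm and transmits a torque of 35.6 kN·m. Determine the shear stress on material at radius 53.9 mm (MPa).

J = π(d_o⁴ − d_i⁴)/32 = π(0.138⁴ − 0.0712⁴)/32 = 3.308×10^-5 m⁴.
Shear stress varies linearly with radius: τ = T·r/J = 35600 × 0.0539 / 3.308×10^-5 = 5.800×10^7 Pa.

58.0 MPa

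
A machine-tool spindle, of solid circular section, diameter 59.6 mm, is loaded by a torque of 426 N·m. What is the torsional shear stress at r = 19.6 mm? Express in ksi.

J = πd⁴/32 = π(0.0596)⁴/32 = 1.239×10^-6 m⁴.
Shear stress varies linearly with radius: τ = T·r/J = 426.0 × 0.0196 / 1.239×10^-6 = 6.740×10^6 Pa.

0.978 ksi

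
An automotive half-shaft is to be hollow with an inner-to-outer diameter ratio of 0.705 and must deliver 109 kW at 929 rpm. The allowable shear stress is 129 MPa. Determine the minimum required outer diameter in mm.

ω = 2π·929/60 = 97.28 rad/s, so T = P/ω = 109×10³ / 97.28 = 1120 N·m.
For a hollow shaft with d_i/d_o = 0.705: τ_max = 16T/(π d_o³ (1−k⁴)), so d_o = [16T/(π τ_allow (1−k⁴))]^(1/3) = [16·1120/(π·1.29×10^8·0.7530)]^(1/3) = 0.03887 m.

38.9 mm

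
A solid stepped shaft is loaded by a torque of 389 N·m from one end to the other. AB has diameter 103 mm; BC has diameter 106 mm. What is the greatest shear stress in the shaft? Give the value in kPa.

1810 kPa

Under the same torque, τ_max = 16T/(πd³) is largest where d is smallest — segment AB (d = 103 mm).
τ_max = 16·389.0/(π·(0.103)³) = 1.813×10^6 Pa.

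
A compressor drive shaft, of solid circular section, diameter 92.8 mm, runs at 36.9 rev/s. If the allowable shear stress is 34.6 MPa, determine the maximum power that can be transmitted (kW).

J = πd⁴/32 = π(0.0928)⁴/32 = 7.281×10^-6 m⁴.
T_max = τ_allow·J/r = 3.46×10^7 × 7.281×10^-6 / 0.0464 = 5429 N·m.
ω = 2π·36.9 = 231.8 rad/s, so P_max = T_max·ω = 1.259×10^6 W.

1260 kW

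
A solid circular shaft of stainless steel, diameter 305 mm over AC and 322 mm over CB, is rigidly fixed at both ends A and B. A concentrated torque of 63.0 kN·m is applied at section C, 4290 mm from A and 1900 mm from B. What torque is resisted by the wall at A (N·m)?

16600 N·m

Compatibility: T_A·a/J_AC = T_B·b/J_CB with T_A + T_B = T₀.
J_AC = 8.50×10^-4 m⁴, J_CB = 1.06×10^-3 m⁴, so T_A = T₀·(J_AC/a)/((J_AC/a)+(J_CB/b)) = 16560 N·m, T_B = 46440 N·m.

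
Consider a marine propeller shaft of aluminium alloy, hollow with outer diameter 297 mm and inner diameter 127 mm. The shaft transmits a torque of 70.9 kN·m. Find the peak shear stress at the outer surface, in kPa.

14300 kPa

J = π(d_o⁴ − d_i⁴)/32 = π(0.297⁴ − 0.127⁴)/32 = 7.383×10^-4 m⁴.
τ_max = T·r/J = 70900 × 0.148 / 7.383×10^-4 = 1.426×10^7 Pa.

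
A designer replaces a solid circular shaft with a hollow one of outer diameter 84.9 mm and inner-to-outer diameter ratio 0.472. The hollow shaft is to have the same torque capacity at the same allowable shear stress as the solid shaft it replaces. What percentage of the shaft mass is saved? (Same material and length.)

Equal τ_max and T ⇒ the solid shaft needs d_s³ = d_o³(1−k⁴), so d_s = 84.9·(1−0.472⁴)^(1/3) = 83.47 mm.
Area ratio A_h/A_s = d_o²(1−k²)/d_s² = (1−k²)/(1−k⁴)^(2/3) = 0.8040.
Mass saving = 1 − 0.8040 = 19.6 %.

19.6 %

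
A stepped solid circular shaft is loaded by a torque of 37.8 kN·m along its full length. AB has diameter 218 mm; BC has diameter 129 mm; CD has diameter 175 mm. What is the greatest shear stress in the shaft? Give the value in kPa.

89700 kPa

Under the same torque, τ_max = 16T/(πd³) is largest where d is smallest — segment BC (d = 129 mm).
τ_max = 16·37800/(π·(0.129)³) = 8.968×10^7 Pa.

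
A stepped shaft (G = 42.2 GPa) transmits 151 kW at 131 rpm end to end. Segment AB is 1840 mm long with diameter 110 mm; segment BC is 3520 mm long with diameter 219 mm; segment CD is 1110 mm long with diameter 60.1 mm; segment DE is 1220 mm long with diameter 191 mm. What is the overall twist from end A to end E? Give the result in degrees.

ω = 2π·131/60 = 13.72 rad/s, so T = P/ω = 151×10³ / 13.72 = 11010 N·m.
J_AB = π(0.110)⁴/32 = 1.44×10^-5 m⁴; J_BC = π(0.219)⁴/32 = 2.26×10^-4 m⁴; J_CD = π(0.0601)⁴/32 = 1.28×10^-6 m⁴; J_DE = π(0.191)⁴/32 = 1.31×10^-4 m⁴.
θ = (T/G)·Σ L_i/J_i = (11010/42.2×10⁹)·(1.84/1.44×10^-5 + 3.52/2.26×10^-4 + 1.11/1.28×10^-6 + 1.22/1.31×10^-4) = 0.2659 rad.

15.2°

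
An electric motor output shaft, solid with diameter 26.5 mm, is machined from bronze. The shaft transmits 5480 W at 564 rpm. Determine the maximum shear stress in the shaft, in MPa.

ω = 2π·564/60 = 59.06 rad/s, so T = P/ω = 5480 / 59.06 = 92.78 N·m.
J = πd⁴/32 = π(0.0265)⁴/32 = 4.842×10^-8 m⁴.
τ_max = T·r/J = 92.78 × 0.0132 / 4.842×10^-8 = 2.539×10^7 Pa.

25.4 MPa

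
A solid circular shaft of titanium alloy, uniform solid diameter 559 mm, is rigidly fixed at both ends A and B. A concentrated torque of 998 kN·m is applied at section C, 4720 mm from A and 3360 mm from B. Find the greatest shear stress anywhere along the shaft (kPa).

With uniform GJ and both ends fixed, compatibility θ_AC = θ_CB gives T_A·a = T_B·b, together with T_A + T_B = T₀.
T_A = T₀·b/(a+b) = 998000·3360/8080 = 415000 N·m; T_B = 583000 N·m.
τ in each portion: τ_AC = 1.21×10^7 Pa, τ_CB = 1.70×10^7 Pa; maximum is in CB.
τ_max = T_CB·r/J = 583000·0.280/9.59×10^-3 = 1.700×10^7 Pa.

17000 kPa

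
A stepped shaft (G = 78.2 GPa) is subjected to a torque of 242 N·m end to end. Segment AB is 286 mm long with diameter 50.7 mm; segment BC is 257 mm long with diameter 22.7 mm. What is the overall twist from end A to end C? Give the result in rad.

0.0319 rad

J_AB = π(0.0507)⁴/32 = 6.49×10^-7 m⁴; J_BC = π(0.0227)⁴/32 = 2.61×10^-8 m⁴.
θ = (T/G)·Σ L_i/J_i = (242.0/78.2×10⁹)·(0.286/6.49×10^-7 + 0.257/2.61×10^-8) = 0.03187 rad.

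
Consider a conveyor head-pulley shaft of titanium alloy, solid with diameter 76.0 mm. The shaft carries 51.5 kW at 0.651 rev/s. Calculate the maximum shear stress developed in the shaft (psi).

21200 psi

ω = 2π·0.651 = 4.090 rad/s, so T = P/ω = 51.5×10³ / 4.090 = 12590 N·m.
J = πd⁴/32 = π(0.0760)⁴/32 = 3.275×10^-6 m⁴.
τ_max = T·r/J = 12590 × 0.0380 / 3.275×10^-6 = 1.461×10^8 Pa.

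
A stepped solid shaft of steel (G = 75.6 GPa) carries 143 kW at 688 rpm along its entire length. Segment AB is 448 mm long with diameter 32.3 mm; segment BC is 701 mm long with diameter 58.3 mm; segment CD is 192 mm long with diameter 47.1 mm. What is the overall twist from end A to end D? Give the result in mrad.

ω = 2π·688/60 = 72.05 rad/s, so T = P/ω = 143×10³ / 72.05 = 1985 N·m.
J_AB = π(0.0323)⁴/32 = 1.07×10^-7 m⁴; J_BC = π(0.0583)⁴/32 = 1.13×10^-6 m⁴; J_CD = π(0.0471)⁴/32 = 4.83×10^-7 m⁴.
θ = (T/G)·Σ L_i/J_i = (1985/75.6×10⁹)·(0.448/1.07×10^-7 + 0.701/1.13×10^-6 + 0.192/4.83×10^-7) = 0.1367 rad.

137 mrad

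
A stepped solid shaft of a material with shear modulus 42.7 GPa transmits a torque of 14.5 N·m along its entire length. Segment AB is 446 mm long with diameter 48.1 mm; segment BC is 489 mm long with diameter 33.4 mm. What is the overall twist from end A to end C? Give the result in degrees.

J_AB = π(0.0481)⁴/32 = 5.26×10^-7 m⁴; J_BC = π(0.0334)⁴/32 = 1.22×10^-7 m⁴.
θ = (T/G)·Σ L_i/J_i = (14.50/42.7×10⁹)·(0.446/5.26×10^-7 + 0.489/1.22×10^-7) = 1.647×10^-3 rad.

0.0944°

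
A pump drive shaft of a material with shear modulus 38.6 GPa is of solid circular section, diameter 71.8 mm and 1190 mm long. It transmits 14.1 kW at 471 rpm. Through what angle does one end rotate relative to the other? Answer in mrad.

3.38 mrad

ω = 2π·471/60 = 49.32 rad/s, so T = P/ω = 14.1×10³ / 49.32 = 285.9 N·m.
J = πd⁴/32 = π(0.0718)⁴/32 = 2.609×10^-6 m⁴.
θ = T·L/(G·J) = 285.9 × 1.19 / (38.6×10⁹ × 2.609×10^-6) = 3.378×10^-3 rad.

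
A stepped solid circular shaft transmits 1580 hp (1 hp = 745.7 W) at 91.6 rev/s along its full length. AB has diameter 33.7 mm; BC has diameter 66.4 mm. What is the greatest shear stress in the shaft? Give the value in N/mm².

ω = 2π·91.6 = 575.5 rad/s, so T = P/ω = 1580×745.7 / 575.5 = 2047 N·m.
Under the same torque, τ_max = 16T/(πd³) is largest where d is smallest — segment AB (d = 33.7 mm).
τ_max = 16·2047/(π·(0.0337)³) = 2.724×10^8 Pa.

272 N/mm²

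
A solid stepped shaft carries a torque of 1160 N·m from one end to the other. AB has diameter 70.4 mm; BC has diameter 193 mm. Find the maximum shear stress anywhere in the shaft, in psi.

Under the same torque, τ_max = 16T/(πd³) is largest where d is smallest — segment AB (d = 70.4 mm).
τ_max = 16·1160/(π·(0.0704)³) = 1.693×10^7 Pa.

2460 psi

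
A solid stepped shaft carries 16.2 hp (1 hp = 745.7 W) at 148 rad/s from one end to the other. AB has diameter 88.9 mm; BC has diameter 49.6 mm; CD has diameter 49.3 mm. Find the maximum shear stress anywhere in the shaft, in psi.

ω = 148 rad/s, so T = P/ω = 16.2×745.7 / 148.0 = 81.62 N·m.
Under the same torque, τ_max = 16T/(πd³) is largest where d is smallest — segment CD (d = 49.3 mm).
τ_max = 16·81.62/(π·(0.0493)³) = 3.469×10^6 Pa.

503 psi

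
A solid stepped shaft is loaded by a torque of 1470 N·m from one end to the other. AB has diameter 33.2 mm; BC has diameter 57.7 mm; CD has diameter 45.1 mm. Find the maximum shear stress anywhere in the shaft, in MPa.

Under the same torque, τ_max = 16T/(πd³) is largest where d is smallest — segment AB (d = 33.2 mm).
τ_max = 16·1470/(π·(0.0332)³) = 2.046×10^8 Pa.

205 MPa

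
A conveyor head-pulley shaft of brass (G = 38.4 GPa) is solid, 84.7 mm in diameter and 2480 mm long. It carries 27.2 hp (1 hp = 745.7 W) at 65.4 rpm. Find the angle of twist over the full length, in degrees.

ω = 2π·65.4/60 = 6.849 rad/s, so T = P/ω = 27.2×745.7 / 6.849 = 2962 N·m.
J = πd⁴/32 = π(0.0847)⁴/32 = 5.053×10^-6 m⁴.
θ = T·L/(G·J) = 2962 × 2.48 / (38.4×10⁹ × 5.053×10^-6) = 0.03785 rad.

2.17°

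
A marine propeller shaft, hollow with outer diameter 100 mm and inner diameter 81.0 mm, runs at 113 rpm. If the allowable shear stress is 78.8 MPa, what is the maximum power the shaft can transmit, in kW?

104 kW

J = π(d_o⁴ − d_i⁴)/32 = π(0.100⁴ − 0.0810⁴)/32 = 5.591×10^-6 m⁴.
T_max = τ_allow·J/r = 7.88×10^7 × 5.591×10^-6 / 0.0500 = 8812 N·m.
ω = 2π·113/60 = 11.83 rad/s, so P_max = T_max·ω = 1.043×10^5 W.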